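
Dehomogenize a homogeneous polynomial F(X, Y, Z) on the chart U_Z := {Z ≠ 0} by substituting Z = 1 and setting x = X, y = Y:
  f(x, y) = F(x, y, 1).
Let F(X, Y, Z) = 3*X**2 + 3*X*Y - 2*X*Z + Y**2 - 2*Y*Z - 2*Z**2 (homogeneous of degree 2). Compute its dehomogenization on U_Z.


f(x, y) = 3*x**2 + 3*x*y - 2*x + y**2 - 2*y - 2

On U_Z we set Z = 1. Each monomial c·X^i·Y^j·Z^k in F becomes c·x^i·y^j·1^k = c·x^i·y^j.
Substituting Z = 1: F(X, Y, 1) = 3*x**2 + 3*x*y - 2*x + y**2 - 2*y - 2.
Note: deg(f) ≤ deg(F) = 2; strict inequality happens when F is divisible by Z (lost terms).


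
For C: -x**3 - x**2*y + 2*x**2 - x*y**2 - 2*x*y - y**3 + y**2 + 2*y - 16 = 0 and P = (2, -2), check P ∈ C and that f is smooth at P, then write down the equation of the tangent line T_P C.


Tangent line at P: 4*x - 14*y - 36 = 0.

Step 1: f(2, -2) = 0, so P lies on C.
Step 2: partial derivatives
  f_x(x, y) = -3*x**2 - 2*x*y + 4*x - y**2 - 2*y, f_y(x, y) = -x**2 - 2*x*y - 2*x - 3*y**2 + 2*y + 2.
  f_x(P) = 4, f_y(P) = -14 (gradient nonzero, so P is smooth).
Step 3: tangent line at P: 4·(x − 2) + -14·(y − -2) = 0.
Expanding: 4*x - 14*y - 36 = 0.


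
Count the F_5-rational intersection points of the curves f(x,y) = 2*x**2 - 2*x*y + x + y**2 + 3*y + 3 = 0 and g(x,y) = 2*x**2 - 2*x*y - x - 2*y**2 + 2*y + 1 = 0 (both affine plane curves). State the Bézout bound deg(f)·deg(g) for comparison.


Common zeros: {(2, 2)}; count = 1; Bézout bound = 4.

deg(f) = 2, deg(g) = 2, so Bézout bound = 4.
Scan x ∈ F_5. For each x, list the y ∈ F_5 with f(x, y) ≡ 0 and those with g(x, y) ≡ 0 (mod 5); the common zeros in that column are the intersection.
  x = 0: f ≡ 0 at y ∈ ∅; g ≡ 0 at y ∈ ∅; common: ∅.
  x = 1: f ≡ 0 at y ∈ ∅; g ≡ 0 at y ∈ {1, 4}; common: ∅.
  x = 2: f ≡ 0 at y ∈ {2, 4}; g ≡ 0 at y ∈ {2}; common: {2}.
  x = 3: f ≡ 0 at y ∈ ∅; g ≡ 0 at y ∈ {1, 2}; common: ∅.
  x = 4: f ≡ 0 at y ∈ {1, 4}; g ≡ 0 at y ∈ ∅; common: ∅.
Collecting: common zeros = {(2, 2)}, so the count is 1.
Comparison with the Bézout bound: 1 ≤ 4 = deg(f)·deg(g), as expected for curves with no common component (the affine F_5-count falls short of the bound because intersections may lie at infinity, over extension fields, or carry multiplicity).


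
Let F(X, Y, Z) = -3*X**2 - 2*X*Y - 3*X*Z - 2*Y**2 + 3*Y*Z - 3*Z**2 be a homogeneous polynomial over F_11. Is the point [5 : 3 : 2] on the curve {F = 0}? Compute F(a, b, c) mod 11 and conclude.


F(5,3,2) ≡ 7 (mod 11); P is NOT on the curve.

Evaluate F(5, 3, 2) term-by-term (mod 11).
  -3*X**2 ↦ -3·25·1·1 = -75
  -2*X*Y ↦ -2·5·3·1 = -30
  -3*X*Z ↦ -3·5·1·2 = -30
  -2*Y**2 ↦ -2·1·9·1 = -18
  3*Y*Z ↦ 3·1·3·2 = 18
  -3*Z**2 ↦ -3·1·1·4 = -12
Sum: F(5, 3, 2) = (-75) + (-30) + (-30) + (-18) + (18) + (-12) = -147.
Reducing mod 11: -147 ≡ 7 (mod 11).
Since F(a, b, c) ≡ 7 ≠ 0 (mod 11), P does NOT lie on the curve.


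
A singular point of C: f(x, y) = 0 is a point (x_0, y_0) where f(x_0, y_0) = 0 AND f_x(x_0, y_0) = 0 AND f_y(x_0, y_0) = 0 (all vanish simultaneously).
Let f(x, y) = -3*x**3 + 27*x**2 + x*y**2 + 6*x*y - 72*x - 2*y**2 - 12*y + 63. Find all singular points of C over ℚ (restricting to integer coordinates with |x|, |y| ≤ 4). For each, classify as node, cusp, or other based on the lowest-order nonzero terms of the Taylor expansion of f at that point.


Singular points: {(3, -3)}; classification: cusp.

Compute partial derivatives:
  f_x = -9*x**2 + 54*x + y**2 + 6*y - 72.
  f_y = 2*x*y + 6*x - 4*y - 12.
Scan x_0 ∈ {−4, ..., 4}. For each x_0, f_y(x_0, y) is a polynomial in y; find its integer roots y ∈ {−4, ..., 4}, then test f_x and f at those candidates.
  x = -4: f_y(-4, y) = -12*y - 36; vanishes at y ∈ {-3}. (-4, -3): f_x = -441 ≠ 0.
  x = -3: f_y(-3, y) = -10*y - 30; vanishes at y ∈ {-3}. (-3, -3): f_x = -324 ≠ 0.
  x = -2: f_y(-2, y) = -8*y - 24; vanishes at y ∈ {-3}. (-2, -3): f_x = -225 ≠ 0.
  x = -1: f_y(-1, y) = -6*y - 18; vanishes at y ∈ {-3}. (-1, -3): f_x = -144 ≠ 0.
  x = 0: f_y(0, y) = -4*y - 12; vanishes at y ∈ {-3}. (0, -3): f_x = -81 ≠ 0.
  x = 1: f_y(1, y) = -2*y - 6; vanishes at y ∈ {-3}. (1, -3): f_x = -36 ≠ 0.
  x = 2: f_y(2, y) = 0; vanishes at y ∈ {-4, -3, -2, -1, 0, 1, 2, 3, 4}. (2, -4): f_x = -8 ≠ 0; (2, -3): f_x = -9 ≠ 0; (2, -2): f_x = -8 ≠ 0; (2, -1): f_x = -5 ≠ 0; (2, 0): f_x = 0 but f = 3 ≠ 0; (2, 1): f_x = 7 ≠ 0; (2, 2): f_x = 16 ≠ 0; (2, 3): f_x = 27 ≠ 0; (2, 4): f_x = 40 ≠ 0.
  x = 3: f_y(3, y) = 2*y + 6; vanishes at y ∈ {-3}. (3, -3): f_x = 0, f = 0 — SINGULAR.
  x = 4: f_y(4, y) = 4*y + 12; vanishes at y ∈ {-3}. (4, -3): f_x = -9 ≠ 0.
Only singular point on the grid: (3, -3).
Classify: substitute x = 3 + u, y = -3 + v and expand: f = -3*u**3 + u*v**2 + v**2.
No constant or linear terms (consistent with a singular point). Quadratic part: v**2. Cubic part: -3*u**3 + u*v**2.
The quadratic part v**2 is a perfect square, so there is a single (double) tangent line v = 0, i.e. y = -3. Restricting the cubic part to that line (v = 0) leaves -3*u**3 ≠ 0, so f is not divisible by v and the branch is v² ≈ 3*u**3 to lowest order — this is a cusp.
Classification: cusp.


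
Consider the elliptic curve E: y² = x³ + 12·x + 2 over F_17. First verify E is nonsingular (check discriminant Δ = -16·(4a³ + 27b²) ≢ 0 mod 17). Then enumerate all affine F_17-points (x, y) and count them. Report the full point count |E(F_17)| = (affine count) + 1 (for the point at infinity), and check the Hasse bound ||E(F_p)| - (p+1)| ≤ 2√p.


Affine points = {(0, 6), (0, 11), (1, 7), (1, 10), (2, 0), (5, 0), (6, 1), (6, 16), (7, 2), (7, 15), (8, 7), (8, 10), (10, 0), (12, 2), (12, 15), (13, 3), (13, 14), (15, 2), (15, 15)}; affine count = 19; |E(F_17)| = 20.

Discriminant check: Δ ∝ 4a³ + 27b² = 4·12³ + 27·2² = 4·1728 + 27·4 ≡ 16 (mod 17). Nonzero ⇒ E is nonsingular.
For each x ∈ F_17, compute rhs = x³ + 12·x + 2 mod 17, then count y ∈ F_17 with y² ≡ rhs.
  x = 0: rhs = 2, matching y values: 6, 11 (2 points).
  x = 1: rhs = 15, matching y values: 7, 10 (2 points).
  x = 2: rhs = 0, matching y values: 0 (1 points).
  x = 3: rhs = 14, matching y values: none (0 points).
  x = 4: rhs = 12, matching y values: none (0 points).
  x = 5: rhs = 0, matching y values: 0 (1 points).
  x = 6: rhs = 1, matching y values: 1, 16 (2 points).
  x = 7: rhs = 4, matching y values: 2, 15 (2 points).
  x = 8: rhs = 15, matching y values: 7, 10 (2 points).
  x = 9: rhs = 6, matching y values: none (0 points).
  x = 10: rhs = 0, matching y values: 0 (1 points).
  x = 11: rhs = 3, matching y values: none (0 points).
  x = 12: rhs = 4, matching y values: 2, 15 (2 points).
  x = 13: rhs = 9, matching y values: 3, 14 (2 points).
  x = 14: rhs = 7, matching y values: none (0 points).
  x = 15: rhs = 4, matching y values: 2, 15 (2 points).
  x = 16: rhs = 6, matching y values: none (0 points).
Total affine count: 19.
Full point count |E(F_17)| = 19 + 1 = 20.
Hasse bound: |20 − (17+1)| = |2| = 2 ≤ 2√17 ≈ 8.2462 ✓.


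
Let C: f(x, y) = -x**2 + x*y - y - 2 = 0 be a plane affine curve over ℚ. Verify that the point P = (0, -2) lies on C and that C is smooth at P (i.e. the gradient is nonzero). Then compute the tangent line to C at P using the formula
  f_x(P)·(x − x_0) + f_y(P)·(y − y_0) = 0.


Tangent line at P: -2*x - y - 2 = 0.

Step 1: f(0, -2) = 0, so P lies on C.
Step 2: partial derivatives
  f_x(x, y) = -2*x + y, f_y(x, y) = x - 1.
  f_x(P) = -2, f_y(P) = -1 (gradient nonzero, so P is smooth).
Step 3: tangent line at P: -2·(x − 0) + -1·(y − -2) = 0.
Expanding: -2*x - y - 2 = 0.


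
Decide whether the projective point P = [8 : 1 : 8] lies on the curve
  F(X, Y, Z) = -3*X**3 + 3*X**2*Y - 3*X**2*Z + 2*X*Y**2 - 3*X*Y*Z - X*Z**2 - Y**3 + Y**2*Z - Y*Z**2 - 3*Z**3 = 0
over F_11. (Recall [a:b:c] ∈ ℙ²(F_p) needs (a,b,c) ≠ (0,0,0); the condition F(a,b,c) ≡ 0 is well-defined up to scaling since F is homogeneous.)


F(8,1,8) ≡ 9 (mod 11); P is NOT on the curve.

Evaluate F(8, 1, 8) term-by-term (mod 11).
  -3*X**3 ↦ -3·512·1·1 = -1536
  3*X**2*Y ↦ 3·64·1·1 = 192
  -3*X**2*Z ↦ -3·64·1·8 = -1536
  2*X*Y**2 ↦ 2·8·1·1 = 16
  -3*X*Y*Z ↦ -3·8·1·8 = -192
  -X*Z**2 ↦ -1·8·1·64 = -512
  -Y**3 ↦ -1·1·1·1 = -1
  Y**2*Z ↦ 1·1·1·8 = 8
  -Y*Z**2 ↦ -1·1·1·64 = -64
  -3*Z**3 ↦ -3·1·1·512 = -1536
Sum: F(8, 1, 8) = (-1536) + (192) + (-1536) + (16) + (-192) + (-512) + (-1) + (8) + (-64) + (-1536) = -5161.
Reducing mod 11: -5161 ≡ 9 (mod 11).
Since F(a, b, c) ≡ 9 ≠ 0 (mod 11), P does NOT lie on the curve.


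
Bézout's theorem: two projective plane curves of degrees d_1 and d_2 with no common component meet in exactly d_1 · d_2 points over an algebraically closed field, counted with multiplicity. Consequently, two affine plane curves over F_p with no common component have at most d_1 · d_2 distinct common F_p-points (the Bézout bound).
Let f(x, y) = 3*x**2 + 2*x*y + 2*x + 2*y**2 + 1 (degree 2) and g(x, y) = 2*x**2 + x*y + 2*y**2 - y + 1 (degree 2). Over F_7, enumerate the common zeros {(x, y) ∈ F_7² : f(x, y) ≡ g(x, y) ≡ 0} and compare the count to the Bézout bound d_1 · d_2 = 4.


Common zeros: {(4, 5)}; count = 1; Bézout bound = 4.

deg(f) = 2, deg(g) = 2, so Bézout bound = 4.
Scan x ∈ F_7. For each x, list the y ∈ F_7 with f(x, y) ≡ 0 and those with g(x, y) ≡ 0 (mod 7); the common zeros in that column are the intersection.
  x = 0: f ≡ 0 at y ∈ ∅; g ≡ 0 at y ∈ {2}; common: ∅.
  x = 1: f ≡ 0 at y ∈ ∅; g ≡ 0 at y ∈ {3, 4}; common: ∅.
  x = 2: f ≡ 0 at y ∈ ∅; g ≡ 0 at y ∈ ∅; common: ∅.
  x = 3: f ≡ 0 at y ∈ {1, 3}; g ≡ 0 at y ∈ ∅; common: ∅.
  x = 4: f ≡ 0 at y ∈ {5}; g ≡ 0 at y ∈ {4, 5}; common: {5}.
  x = 5: f ≡ 0 at y ∈ {1}; g ≡ 0 at y ∈ {6}; common: ∅.
  x = 6: f ≡ 0 at y ∈ {3, 5}; g ≡ 0 at y ∈ {2, 6}; common: ∅.
Collecting: common zeros = {(4, 5)}, so the count is 1.
Comparison with the Bézout bound: 1 ≤ 4 = deg(f)·deg(g), as expected for curves with no common component (the affine F_7-count falls short of the bound because intersections may lie at infinity, over extension fields, or carry multiplicity).


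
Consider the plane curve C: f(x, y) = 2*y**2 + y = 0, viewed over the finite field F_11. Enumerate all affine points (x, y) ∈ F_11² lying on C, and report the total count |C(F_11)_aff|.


Affine F_11-points: {(0, 0), (0, 5), (1, 0), (1, 5), (2, 0), (2, 5), (3, 0), (3, 5), (4, 0), (4, 5), (5, 0), (5, 5), (6, 0), (6, 5), (7, 0), (7, 5), (8, 0), (8, 5), (9, 0), (9, 5), (10, 0), (10, 5)}; count = 22.

For each of the 121 pairs (x, y) ∈ F_11², evaluate f(x, y) mod 11. Record the zeros.
  x = 0: [0↦0, 1↦3, 2↦10, 3↦10, 4↦3, 5↦0, 6↦1, 7↦6, 8↦4, 9↦6, 10↦1]  zeros at y ∈ {0, 5}
  x = 1: [0↦0, 1↦3, 2↦10, 3↦10, 4↦3, 5↦0, 6↦1, 7↦6, 8↦4, 9↦6, 10↦1]  zeros at y ∈ {0, 5}
  x = 2: [0↦0, 1↦3, 2↦10, 3↦10, 4↦3, 5↦0, 6↦1, 7↦6, 8↦4, 9↦6, 10↦1]  zeros at y ∈ {0, 5}
  x = 3: [0↦0, 1↦3, 2↦10, 3↦10, 4↦3, 5↦0, 6↦1, 7↦6, 8↦4, 9↦6, 10↦1]  zeros at y ∈ {0, 5}
  x = 4: [0↦0, 1↦3, 2↦10, 3↦10, 4↦3, 5↦0, 6↦1, 7↦6, 8↦4, 9↦6, 10↦1]  zeros at y ∈ {0, 5}
  x = 5: [0↦0, 1↦3, 2↦10, 3↦10, 4↦3, 5↦0, 6↦1, 7↦6, 8↦4, 9↦6, 10↦1]  zeros at y ∈ {0, 5}
  x = 6: [0↦0, 1↦3, 2↦10, 3↦10, 4↦3, 5↦0, 6↦1, 7↦6, 8↦4, 9↦6, 10↦1]  zeros at y ∈ {0, 5}
  x = 7: [0↦0, 1↦3, 2↦10, 3↦10, 4↦3, 5↦0, 6↦1, 7↦6, 8↦4, 9↦6, 10↦1]  zeros at y ∈ {0, 5}
  x = 8: [0↦0, 1↦3, 2↦10, 3↦10, 4↦3, 5↦0, 6↦1, 7↦6, 8↦4, 9↦6, 10↦1]  zeros at y ∈ {0, 5}
  x = 9: [0↦0, 1↦3, 2↦10, 3↦10, 4↦3, 5↦0, 6↦1, 7↦6, 8↦4, 9↦6, 10↦1]  zeros at y ∈ {0, 5}
  x = 10: [0↦0, 1↦3, 2↦10, 3↦10, 4↦3, 5↦0, 6↦1, 7↦6, 8↦4, 9↦6, 10↦1]  zeros at y ∈ {0, 5}
Collecting zeros: affine points = {(0, 0), (0, 5), (1, 0), (1, 5), (2, 0), (2, 5), (3, 0), (3, 5), (4, 0), (4, 5), (5, 0), (5, 5), (6, 0), (6, 5), (7, 0), (7, 5), (8, 0), (8, 5), (9, 0), (9, 5), (10, 0), (10, 5)}.
Total count |C(F_11)_aff| = 22.


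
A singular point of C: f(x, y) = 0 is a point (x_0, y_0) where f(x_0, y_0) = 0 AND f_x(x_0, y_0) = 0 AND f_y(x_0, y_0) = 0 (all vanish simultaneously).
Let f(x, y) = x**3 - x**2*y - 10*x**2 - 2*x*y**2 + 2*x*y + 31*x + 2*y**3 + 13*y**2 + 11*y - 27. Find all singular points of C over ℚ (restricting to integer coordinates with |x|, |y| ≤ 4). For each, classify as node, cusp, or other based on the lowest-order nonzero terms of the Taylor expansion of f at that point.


Singular points: {(3, -1)}; classification: cusp.

Compute partial derivatives:
  f_x = 3*x**2 - 2*x*y - 20*x - 2*y**2 + 2*y + 31.
  f_y = -x**2 - 4*x*y + 2*x + 6*y**2 + 26*y + 11.
Scan x_0 ∈ {−4, ..., 4}. For each x_0, f_y(x_0, y) is a polynomial in y; find its integer roots y ∈ {−4, ..., 4}, then test f_x and f at those candidates.
  x = -4: f_y(-4, y) = 6*y**2 + 42*y - 13; no integer root y with |y| ≤ 4.
  x = -3: f_y(-3, y) = 6*y**2 + 38*y - 4; no integer root y with |y| ≤ 4.
  x = -2: f_y(-2, y) = 6*y**2 + 34*y + 3; no integer root y with |y| ≤ 4.
  x = -1: f_y(-1, y) = 6*y**2 + 30*y + 8; no integer root y with |y| ≤ 4.
  x = 0: f_y(0, y) = 6*y**2 + 26*y + 11; no integer root y with |y| ≤ 4.
  x = 1: f_y(1, y) = 6*y**2 + 22*y + 12; vanishes at y ∈ {-3}. (1, -3): f_x = -4 ≠ 0.
  x = 2: f_y(2, y) = 6*y**2 + 18*y + 11; no integer root y with |y| ≤ 4.
  x = 3: f_y(3, y) = 6*y**2 + 14*y + 8; vanishes at y ∈ {-1}. (3, -1): f_x = 0, f = 0 — SINGULAR.
  x = 4: f_y(4, y) = 6*y**2 + 10*y + 3; no integer root y with |y| ≤ 4.
Only singular point on the grid: (3, -1).
Classify: substitute x = 3 + u, y = -1 + v and expand: f = u**3 - u**2*v - 2*u*v**2 + 2*v**3 + v**2.
No constant or linear terms (consistent with a singular point). Quadratic part: v**2. Cubic part: u**3 - u**2*v - 2*u*v**2 + 2*v**3.
The quadratic part v**2 is a perfect square, so there is a single (double) tangent line v = 0, i.e. y = -1. Restricting the cubic part to that line (v = 0) leaves u**3 ≠ 0, so f is not divisible by v and the branch is v² ≈ -u**3 to lowest order — this is a cusp.
Classification: cusp.


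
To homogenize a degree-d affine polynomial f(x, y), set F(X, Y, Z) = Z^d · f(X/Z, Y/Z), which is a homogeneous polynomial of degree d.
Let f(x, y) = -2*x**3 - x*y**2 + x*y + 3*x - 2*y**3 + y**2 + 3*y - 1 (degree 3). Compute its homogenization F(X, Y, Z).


F(X, Y, Z) = -2*X**3 - X*Y**2 + X*Y*Z + 3*X*Z**2 - 2*Y**3 + Y**2*Z + 3*Y*Z**2 - Z**3

deg(f) = 3.
Substitute x = X/Z, y = Y/Z into f, then multiply by Z^3.
  monomial -2·x^3·y^0 ↦ -2·X^3·Y^0·Z^0.
  monomial -1·x^1·y^2 ↦ -1·X^1·Y^2·Z^0.
  monomial 1·x^1·y^1 ↦ 1·X^1·Y^1·Z^1.
  monomial 3·x^1·y^0 ↦ 3·X^1·Y^0·Z^2.
  monomial -2·x^0·y^3 ↦ -2·X^0·Y^3·Z^0.
  monomial 1·x^0·y^2 ↦ 1·X^0·Y^2·Z^1.
  monomial 3·x^0·y^1 ↦ 3·X^0·Y^1·Z^2.
  monomial -1·x^0·y^0 ↦ -1·X^0·Y^0·Z^3.
Collecting: F(X, Y, Z) = -2*X**3 - X*Y**2 + X*Y*Z + 3*X*Z**2 - 2*Y**3 + Y**2*Z + 3*Y*Z**2 - Z**3.


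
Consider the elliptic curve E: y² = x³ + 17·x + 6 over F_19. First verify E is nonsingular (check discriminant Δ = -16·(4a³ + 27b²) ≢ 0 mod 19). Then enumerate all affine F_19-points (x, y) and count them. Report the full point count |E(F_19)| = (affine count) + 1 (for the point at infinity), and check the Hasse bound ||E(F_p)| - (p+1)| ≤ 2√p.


Affine points = {(0, 5), (0, 14), (1, 9), (1, 10), (4, 9), (4, 10), (5, 8), (5, 11), (6, 1), (6, 18), (10, 6), (10, 13), (11, 2), (11, 17), (12, 0), (13, 7), (13, 12), (14, 9), (14, 10), (15, 8), (15, 11), (16, 2), (16, 17), (18, 8), (18, 11)}; affine count = 25; |E(F_19)| = 26.

Discriminant check: Δ ∝ 4a³ + 27b² = 4·17³ + 27·6² = 4·4913 + 27·36 ≡ 9 (mod 19). Nonzero ⇒ E is nonsingular.
For each x ∈ F_19, compute rhs = x³ + 17·x + 6 mod 19, then count y ∈ F_19 with y² ≡ rhs.
  x = 0: rhs = 6, matching y values: 5, 14 (2 points).
  x = 1: rhs = 5, matching y values: 9, 10 (2 points).
  x = 2: rhs = 10, matching y values: none (0 points).
  x = 3: rhs = 8, matching y values: none (0 points).
  x = 4: rhs = 5, matching y values: 9, 10 (2 points).
  x = 5: rhs = 7, matching y values: 8, 11 (2 points).
  x = 6: rhs = 1, matching y values: 1, 18 (2 points).
  x = 7: rhs = 12, matching y values: none (0 points).
  x = 8: rhs = 8, matching y values: none (0 points).
  x = 9: rhs = 14, matching y values: none (0 points).
  x = 10: rhs = 17, matching y values: 6, 13 (2 points).
  x = 11: rhs = 4, matching y values: 2, 17 (2 points).
  x = 12: rhs = 0, matching y values: 0 (1 points).
  x = 13: rhs = 11, matching y values: 7, 12 (2 points).
  x = 14: rhs = 5, matching y values: 9, 10 (2 points).
  x = 15: rhs = 7, matching y values: 8, 11 (2 points).
  x = 16: rhs = 4, matching y values: 2, 17 (2 points).
  x = 17: rhs = 2, matching y values: none (0 points).
  x = 18: rhs = 7, matching y values: 8, 11 (2 points).
Total affine count: 25.
Full point count |E(F_19)| = 25 + 1 = 26.
Hasse bound: |26 − (19+1)| = |6| = 6 ≤ 2√19 ≈ 8.7178 ✓.


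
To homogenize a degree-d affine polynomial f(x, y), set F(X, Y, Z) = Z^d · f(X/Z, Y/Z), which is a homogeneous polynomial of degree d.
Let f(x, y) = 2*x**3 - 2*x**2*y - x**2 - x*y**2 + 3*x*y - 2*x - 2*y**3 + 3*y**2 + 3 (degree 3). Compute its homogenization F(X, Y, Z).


F(X, Y, Z) = 2*X**3 - 2*X**2*Y - X**2*Z - X*Y**2 + 3*X*Y*Z - 2*X*Z**2 - 2*Y**3 + 3*Y**2*Z + 3*Z**3

deg(f) = 3.
Substitute x = X/Z, y = Y/Z into f, then multiply by Z^3.
  monomial 2·x^3·y^0 ↦ 2·X^3·Y^0·Z^0.
  monomial -2·x^2·y^1 ↦ -2·X^2·Y^1·Z^0.
  monomial -1·x^2·y^0 ↦ -1·X^2·Y^0·Z^1.
  monomial -1·x^1·y^2 ↦ -1·X^1·Y^2·Z^0.
  monomial 3·x^1·y^1 ↦ 3·X^1·Y^1·Z^1.
  monomial -2·x^1·y^0 ↦ -2·X^1·Y^0·Z^2.
  monomial -2·x^0·y^3 ↦ -2·X^0·Y^3·Z^0.
  monomial 3·x^0·y^2 ↦ 3·X^0·Y^2·Z^1.
  monomial 3·x^0·y^0 ↦ 3·X^0·Y^0·Z^3.
Collecting: F(X, Y, Z) = 2*X**3 - 2*X**2*Y - X**2*Z - X*Y**2 + 3*X*Y*Z - 2*X*Z**2 - 2*Y**3 + 3*Y**2*Z + 3*Z**3.


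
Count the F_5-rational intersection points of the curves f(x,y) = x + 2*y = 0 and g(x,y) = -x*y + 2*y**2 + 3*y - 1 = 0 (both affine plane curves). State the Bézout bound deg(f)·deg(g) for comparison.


Common zeros: {(2, 4)}; count = 1; Bézout bound = 2.

deg(f) = 1, deg(g) = 2, so Bézout bound = 2.
Scan x ∈ F_5. For each x, list the y ∈ F_5 with f(x, y) ≡ 0 and those with g(x, y) ≡ 0 (mod 5); the common zeros in that column are the intersection.
  x = 0: f ≡ 0 at y ∈ {0}; g ≡ 0 at y ∈ ∅; common: ∅.
  x = 1: f ≡ 0 at y ∈ {2}; g ≡ 0 at y ∈ ∅; common: ∅.
  x = 2: f ≡ 0 at y ∈ {4}; g ≡ 0 at y ∈ {3, 4}; common: {4}.
  x = 3: f ≡ 0 at y ∈ {1}; g ≡ 0 at y ∈ ∅; common: ∅.
  x = 4: f ≡ 0 at y ∈ {3}; g ≡ 0 at y ∈ {1, 2}; common: ∅.
Collecting: common zeros = {(2, 4)}, so the count is 1.
Comparison with the Bézout bound: 1 ≤ 2 = deg(f)·deg(g), as expected for curves with no common component (the affine F_5-count falls short of the bound because intersections may lie at infinity, over extension fields, or carry multiplicity).


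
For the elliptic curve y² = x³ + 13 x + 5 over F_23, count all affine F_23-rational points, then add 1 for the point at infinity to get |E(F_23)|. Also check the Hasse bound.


Affine points = {(2, 4), (2, 19), (3, 5), (3, 18), (4, 11), (4, 12), (6, 0), (7, 5), (7, 18), (8, 0), (9, 0), (10, 10), (10, 13), (12, 7), (12, 16), (13, 5), (13, 18), (16, 10), (16, 13), (19, 2), (19, 21), (20, 10), (20, 13)}; affine count = 23; |E(F_23)| = 24.

Discriminant check: Δ ∝ 4a³ + 27b² = 4·13³ + 27·5² = 4·2197 + 27·25 ≡ 10 (mod 23). Nonzero ⇒ E is nonsingular.
For each x ∈ F_23, compute rhs = x³ + 13·x + 5 mod 23, then count y ∈ F_23 with y² ≡ rhs.
  x = 0: rhs = 5, matching y values: none (0 points).
  x = 1: rhs = 19, matching y values: none (0 points).
  x = 2: rhs = 16, matching y values: 4, 19 (2 points).
  x = 3: rhs = 2, matching y values: 5, 18 (2 points).
  x = 4: rhs = 6, matching y values: 11, 12 (2 points).
  x = 5: rhs = 11, matching y values: none (0 points).
  x = 6: rhs = 0, matching y values: 0 (1 points).
  x = 7: rhs = 2, matching y values: 5, 18 (2 points).
  x = 8: rhs = 0, matching y values: 0 (1 points).
  x = 9: rhs = 0, matching y values: 0 (1 points).
  x = 10: rhs = 8, matching y values: 10, 13 (2 points).
  x = 11: rhs = 7, matching y values: none (0 points).
  x = 12: rhs = 3, matching y values: 7, 16 (2 points).
  x = 13: rhs = 2, matching y values: 5, 18 (2 points).
  x = 14: rhs = 10, matching y values: none (0 points).
  x = 15: rhs = 10, matching y values: none (0 points).
  x = 16: rhs = 8, matching y values: 10, 13 (2 points).
  x = 17: rhs = 10, matching y values: none (0 points).
  x = 18: rhs = 22, matching y values: none (0 points).
  x = 19: rhs = 4, matching y values: 2, 21 (2 points).
  x = 20: rhs = 8, matching y values: 10, 13 (2 points).
  x = 21: rhs = 17, matching y values: none (0 points).
  x = 22: rhs = 14, matching y values: none (0 points).
Total affine count: 23.
Full point count |E(F_23)| = 23 + 1 = 24.
Hasse bound: |24 − (23+1)| = |0| = 0 ≤ 2√23 ≈ 9.5917 ✓.


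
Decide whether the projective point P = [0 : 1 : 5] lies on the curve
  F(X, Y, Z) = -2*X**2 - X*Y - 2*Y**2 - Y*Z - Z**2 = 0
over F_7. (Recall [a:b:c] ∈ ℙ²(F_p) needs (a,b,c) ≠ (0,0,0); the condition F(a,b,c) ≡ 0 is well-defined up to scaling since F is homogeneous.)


F(0,1,5) ≡ 3 (mod 7); P is NOT on the curve.

Evaluate F(0, 1, 5) term-by-term (mod 7).
  -2*X**2 ↦ -2·0·1·1 = 0
  -X*Y ↦ -1·0·1·1 = 0
  -2*Y**2 ↦ -2·1·1·1 = -2
  -Y*Z ↦ -1·1·1·5 = -5
  -Z**2 ↦ -1·1·1·25 = -25
Sum: F(0, 1, 5) = (0) + (0) + (-2) + (-5) + (-25) = -32.
Reducing mod 7: -32 ≡ 3 (mod 7).
Since F(a, b, c) ≡ 3 ≠ 0 (mod 7), P does NOT lie on the curve.


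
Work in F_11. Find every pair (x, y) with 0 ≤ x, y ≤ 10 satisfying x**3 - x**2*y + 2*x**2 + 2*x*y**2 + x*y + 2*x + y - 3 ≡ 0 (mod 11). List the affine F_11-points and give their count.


Affine F_11-points: {(0, 3), (2, 4), (2, 10), (5, 7), (6, 0), (6, 7), (9, 2), (9, 5)}; count = 8.

For each of the 121 pairs (x, y) ∈ F_11², evaluate f(x, y) mod 11. Record the zeros.
  x = 0: [0↦8, 1↦9, 2↦10, 3↦0, 4↦1, 5↦2, 6↦3, 7↦4, 8↦5, 9↦6, 10↦7]  zeros at y ∈ {3}
  x = 1: [0↦2, 1↦5, 2↦1, 3↦1, 4↦5, 5↦2, 6↦3, 7↦8, 8↦6, 9↦8, 10↦3]  zeros at y ∈ ∅
  x = 2: [0↦6, 1↦9, 2↦9, 3↦6, 4↦0, 5↦2, 6↦1, 7↦8, 8↦1, 9↦2, 10↦0]  zeros at y ∈ {4, 10}
  x = 3: [0↦4, 1↦5, 2↦7, 3↦10, 4↦3, 5↦8, 6↦3, 7↦10, 8↦7, 9↦5, 10↦4]  zeros at y ∈ ∅
  x = 4: [0↦2, 1↦10, 2↦1, 3↦8, 4↦9, 5↦4, 6↦4, 7↦9, 8↦8, 9↦1, 10↦10]  zeros at y ∈ ∅
  x = 5: [0↦6, 1↦8, 2↦8, 3↦6, 4↦2, 5↦7, 6↦10, 7↦0, 8↦10, 9↦7, 10↦2]  zeros at y ∈ {7}
  x = 6: [0↦0, 1↦5, 2↦1, 3↦10, 4↦10, 5↦1, 6↦5, 7↦0, 8↦8, 9↦7, 10↦8]  zeros at y ∈ {0, 7}
  x = 7: [0↦1, 1↦7, 2↦8, 3↦4, 4↦6, 5↦3, 6↦6, 7↦4, 8↦8, 9↦7, 10↦1]  zeros at y ∈ ∅
  x = 8: [0↦4, 1↦9, 2↦2, 3↦5, 4↦7, 5↦8, 6↦8, 7↦7, 8↦5, 9↦2, 10↦9]  zeros at y ∈ ∅
  x = 9: [0↦4, 1↦6, 2↦0, 3↦8, 4↦8, 5↦0, 6↦6, 7↦4, 8↦5, 9↦9, 10↦5]  zeros at y ∈ {2, 5}
  x = 10: [0↦7, 1↦4, 2↦8, 3↦8, 4↦4, 5↦7, 6↦6, 7↦1, 8↦3, 9↦1, 10↦6]  zeros at y ∈ ∅
Collecting zeros: affine points = {(0, 3), (2, 4), (2, 10), (5, 7), (6, 0), (6, 7), (9, 2), (9, 5)}.
Total count |C(F_11)_aff| = 8.


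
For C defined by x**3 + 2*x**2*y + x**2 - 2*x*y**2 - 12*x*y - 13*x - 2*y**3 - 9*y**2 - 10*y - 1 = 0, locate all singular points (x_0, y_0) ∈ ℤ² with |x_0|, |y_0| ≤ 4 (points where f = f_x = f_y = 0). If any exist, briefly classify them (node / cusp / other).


Singular points: {(1, -2)}; classification: cusp.

Compute partial derivatives:
  f_x = 3*x**2 + 4*x*y + 2*x - 2*y**2 - 12*y - 13.
  f_y = 2*x**2 - 4*x*y - 12*x - 6*y**2 - 18*y - 10.
Scan x_0 ∈ {−4, ..., 4}. For each x_0, f_y(x_0, y) is a polynomial in y; find its integer roots y ∈ {−4, ..., 4}, then test f_x and f at those candidates.
  x = -4: f_y(-4, y) = -6*y**2 - 2*y + 70; no integer root y with |y| ≤ 4.
  x = -3: f_y(-3, y) = -6*y**2 - 6*y + 44; no integer root y with |y| ≤ 4.
  x = -2: f_y(-2, y) = -6*y**2 - 10*y + 22; no integer root y with |y| ≤ 4.
  x = -1: f_y(-1, y) = -6*y**2 - 14*y + 4; no integer root y with |y| ≤ 4.
  x = 0: f_y(0, y) = -6*y**2 - 18*y - 10; no integer root y with |y| ≤ 4.
  x = 1: f_y(1, y) = -6*y**2 - 22*y - 20; vanishes at y ∈ {-2}. (1, -2): f_x = 0, f = 0 — SINGULAR.
  x = 2: f_y(2, y) = -6*y**2 - 26*y - 26; no integer root y with |y| ≤ 4.
  x = 3: f_y(3, y) = -6*y**2 - 30*y - 28; no integer root y with |y| ≤ 4.
  x = 4: f_y(4, y) = -6*y**2 - 34*y - 26; no integer root y with |y| ≤ 4.
Only singular point on the grid: (1, -2).
Classify: substitute x = 1 + u, y = -2 + v and expand: f = u**3 + 2*u**2*v - 2*u*v**2 - 2*v**3 + v**2.
No constant or linear terms (consistent with a singular point). Quadratic part: v**2. Cubic part: u**3 + 2*u**2*v - 2*u*v**2 - 2*v**3.
The quadratic part v**2 is a perfect square, so there is a single (double) tangent line v = 0, i.e. y = -2. Restricting the cubic part to that line (v = 0) leaves u**3 ≠ 0, so f is not divisible by v and the branch is v² ≈ -u**3 to lowest order — this is a cusp.
Classification: cusp.


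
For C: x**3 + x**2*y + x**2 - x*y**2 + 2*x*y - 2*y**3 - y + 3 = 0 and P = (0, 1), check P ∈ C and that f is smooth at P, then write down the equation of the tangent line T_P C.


Tangent line at P: x - 7*y + 7 = 0.

Step 1: f(0, 1) = 0, so P lies on C.
Step 2: partial derivatives
  f_x(x, y) = 3*x**2 + 2*x*y + 2*x - y**2 + 2*y, f_y(x, y) = x**2 - 2*x*y + 2*x - 6*y**2 - 1.
  f_x(P) = 1, f_y(P) = -7 (gradient nonzero, so P is smooth).
Step 3: tangent line at P: 1·(x − 0) + -7·(y − 1) = 0.
Expanding: x - 7*y + 7 = 0.


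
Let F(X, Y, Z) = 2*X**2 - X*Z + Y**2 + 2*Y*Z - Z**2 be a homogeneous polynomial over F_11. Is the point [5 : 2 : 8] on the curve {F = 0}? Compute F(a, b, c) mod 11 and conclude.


F(5,2,8) ≡ 4 (mod 11); P is NOT on the curve.

Evaluate F(5, 2, 8) term-by-term (mod 11).
  2*X**2 ↦ 2·25·1·1 = 50
  -X*Z ↦ -1·5·1·8 = -40
  Y**2 ↦ 1·1·4·1 = 4
  2*Y*Z ↦ 2·1·2·8 = 32
  -Z**2 ↦ -1·1·1·64 = -64
Sum: F(5, 2, 8) = (50) + (-40) + (4) + (32) + (-64) = -18.
Reducing mod 11: -18 ≡ 4 (mod 11).
Since F(a, b, c) ≡ 4 ≠ 0 (mod 11), P does NOT lie on the curve.


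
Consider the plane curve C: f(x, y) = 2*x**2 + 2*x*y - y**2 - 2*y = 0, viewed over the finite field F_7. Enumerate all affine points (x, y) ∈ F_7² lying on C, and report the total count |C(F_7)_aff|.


Affine F_7-points: {(0, 0), (0, 5), (1, 3), (1, 4), (2, 4), (2, 5), (3, 1), (3, 3)}; count = 8.

For each of the 49 pairs (x, y) ∈ F_7², evaluate f(x, y) mod 7. Record the zeros.
  x = 0: [0↦0, 1↦4, 2↦6, 3↦6, 4↦4, 5↦0, 6↦1]  zeros at y ∈ {0, 5}
  x = 1: [0↦2, 1↦1, 2↦5, 3↦0, 4↦0, 5↦5, 6↦1]  zeros at y ∈ {3, 4}
  x = 2: [0↦1, 1↦2, 2↦1, 3↦5, 4↦0, 5↦0, 6↦5]  zeros at y ∈ {4, 5}
  x = 3: [0↦4, 1↦0, 2↦1, 3↦0, 4↦4, 5↦6, 6↦6]  zeros at y ∈ {1, 3}
  x = 4: [0↦4, 1↦2, 2↦5, 3↦6, 4↦5, 5↦2, 6↦4]  zeros at y ∈ ∅
  x = 5: [0↦1, 1↦1, 2↦6, 3↦2, 4↦3, 5↦2, 6↦6]  zeros at y ∈ ∅
  x = 6: [0↦2, 1↦4, 2↦4, 3↦2, 4↦5, 5↦6, 6↦5]  zeros at y ∈ ∅
Collecting zeros: affine points = {(0, 0), (0, 5), (1, 3), (1, 4), (2, 4), (2, 5), (3, 1), (3, 3)}.
Total count |C(F_7)_aff| = 8.


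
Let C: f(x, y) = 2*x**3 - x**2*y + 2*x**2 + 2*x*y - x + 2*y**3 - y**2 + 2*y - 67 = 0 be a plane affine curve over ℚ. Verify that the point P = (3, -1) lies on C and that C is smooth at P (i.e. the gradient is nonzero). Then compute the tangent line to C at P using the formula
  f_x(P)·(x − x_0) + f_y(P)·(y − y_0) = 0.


Tangent line at P: 69*x + 7*y - 200 = 0.

Step 1: f(3, -1) = 0, so P lies on C.
Step 2: partial derivatives
  f_x(x, y) = 6*x**2 - 2*x*y + 4*x + 2*y - 1, f_y(x, y) = -x**2 + 2*x + 6*y**2 - 2*y + 2.
  f_x(P) = 69, f_y(P) = 7 (gradient nonzero, so P is smooth).
Step 3: tangent line at P: 69·(x − 3) + 7·(y − -1) = 0.
Expanding: 69*x + 7*y - 200 = 0.


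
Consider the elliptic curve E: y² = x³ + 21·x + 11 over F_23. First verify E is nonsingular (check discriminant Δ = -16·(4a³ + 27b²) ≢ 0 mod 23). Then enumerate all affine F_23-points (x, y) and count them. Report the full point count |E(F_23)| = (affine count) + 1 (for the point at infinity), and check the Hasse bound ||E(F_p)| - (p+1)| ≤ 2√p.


Affine points = {(3, 3), (3, 20), (6, 10), (6, 13), (7, 8), (7, 15), (8, 1), (8, 22), (9, 3), (9, 20), (10, 5), (10, 18), (11, 3), (11, 20), (12, 6), (12, 17), (14, 6), (14, 17), (16, 2), (16, 21), (19, 1), (19, 22), (20, 6), (20, 17), (22, 9), (22, 14)}; affine count = 26; |E(F_23)| = 27.

Discriminant check: Δ ∝ 4a³ + 27b² = 4·21³ + 27·11² = 4·9261 + 27·121 ≡ 15 (mod 23). Nonzero ⇒ E is nonsingular.
For each x ∈ F_23, compute rhs = x³ + 21·x + 11 mod 23, then count y ∈ F_23 with y² ≡ rhs.
  x = 0: rhs = 11, matching y values: none (0 points).
  x = 1: rhs = 10, matching y values: none (0 points).
  x = 2: rhs = 15, matching y values: none (0 points).
  x = 3: rhs = 9, matching y values: 3, 20 (2 points).
  x = 4: rhs = 21, matching y values: none (0 points).
  x = 5: rhs = 11, matching y values: none (0 points).
  x = 6: rhs = 8, matching y values: 10, 13 (2 points).
  x = 7: rhs = 18, matching y values: 8, 15 (2 points).
  x = 8: rhs = 1, matching y values: 1, 22 (2 points).
  x = 9: rhs = 9, matching y values: 3, 20 (2 points).
  x = 10: rhs = 2, matching y values: 5, 18 (2 points).
  x = 11: rhs = 9, matching y values: 3, 20 (2 points).
  x = 12: rhs = 13, matching y values: 6, 17 (2 points).
  x = 13: rhs = 20, matching y values: none (0 points).
  x = 14: rhs = 13, matching y values: 6, 17 (2 points).
  x = 15: rhs = 21, matching y values: none (0 points).
  x = 16: rhs = 4, matching y values: 2, 21 (2 points).
  x = 17: rhs = 14, matching y values: none (0 points).
  x = 18: rhs = 11, matching y values: none (0 points).
  x = 19: rhs = 1, matching y values: 1, 22 (2 points).
  x = 20: rhs = 13, matching y values: 6, 17 (2 points).
  x = 21: rhs = 7, matching y values: none (0 points).
  x = 22: rhs = 12, matching y values: 9, 14 (2 points).
Total affine count: 26.
Full point count |E(F_23)| = 26 + 1 = 27.
Hasse bound: |27 − (23+1)| = |3| = 3 ≤ 2√23 ≈ 9.5917 ✓.


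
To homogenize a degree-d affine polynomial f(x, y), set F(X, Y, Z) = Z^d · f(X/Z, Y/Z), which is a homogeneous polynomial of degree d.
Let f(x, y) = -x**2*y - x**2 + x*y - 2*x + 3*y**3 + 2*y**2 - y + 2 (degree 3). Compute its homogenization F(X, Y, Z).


F(X, Y, Z) = -X**2*Y - X**2*Z + X*Y*Z - 2*X*Z**2 + 3*Y**3 + 2*Y**2*Z - Y*Z**2 + 2*Z**3

deg(f) = 3.
Substitute x = X/Z, y = Y/Z into f, then multiply by Z^3.
  monomial -1·x^2·y^1 ↦ -1·X^2·Y^1·Z^0.
  monomial -1·x^2·y^0 ↦ -1·X^2·Y^0·Z^1.
  monomial 1·x^1·y^1 ↦ 1·X^1·Y^1·Z^1.
  monomial -2·x^1·y^0 ↦ -2·X^1·Y^0·Z^2.
  monomial 3·x^0·y^3 ↦ 3·X^0·Y^3·Z^0.
  monomial 2·x^0·y^2 ↦ 2·X^0·Y^2·Z^1.
  monomial -1·x^0·y^1 ↦ -1·X^0·Y^1·Z^2.
  monomial 2·x^0·y^0 ↦ 2·X^0·Y^0·Z^3.
Collecting: F(X, Y, Z) = -X**2*Y - X**2*Z + X*Y*Z - 2*X*Z**2 + 3*Y**3 + 2*Y**2*Z - Y*Z**2 + 2*Z**3.


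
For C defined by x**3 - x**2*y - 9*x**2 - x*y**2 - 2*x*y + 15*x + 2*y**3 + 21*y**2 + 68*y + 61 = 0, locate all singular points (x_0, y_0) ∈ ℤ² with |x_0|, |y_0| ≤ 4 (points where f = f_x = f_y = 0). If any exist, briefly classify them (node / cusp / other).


Singular points: {(2, -3)}; classification: cusp.

Compute partial derivatives:
  f_x = 3*x**2 - 2*x*y - 18*x - y**2 - 2*y + 15.
  f_y = -x**2 - 2*x*y - 2*x + 6*y**2 + 42*y + 68.
Scan x_0 ∈ {−4, ..., 4}. For each x_0, f_y(x_0, y) is a polynomial in y; find its integer roots y ∈ {−4, ..., 4}, then test f_x and f at those candidates.
  x = -4: f_y(-4, y) = 6*y**2 + 50*y + 60; no integer root y with |y| ≤ 4.
  x = -3: f_y(-3, y) = 6*y**2 + 48*y + 65; no integer root y with |y| ≤ 4.
  x = -2: f_y(-2, y) = 6*y**2 + 46*y + 68; vanishes at y ∈ {-2}. (-2, -2): f_x = 55 ≠ 0.
  x = -1: f_y(-1, y) = 6*y**2 + 44*y + 69; no integer root y with |y| ≤ 4.
  x = 0: f_y(0, y) = 6*y**2 + 42*y + 68; no integer root y with |y| ≤ 4.
  x = 1: f_y(1, y) = 6*y**2 + 40*y + 65; no integer root y with |y| ≤ 4.
  x = 2: f_y(2, y) = 6*y**2 + 38*y + 60; vanishes at y ∈ {-3}. (2, -3): f_x = 0, f = 0 — SINGULAR.
  x = 3: f_y(3, y) = 6*y**2 + 36*y + 53; no integer root y with |y| ≤ 4.
  x = 4: f_y(4, y) = 6*y**2 + 34*y + 44; vanishes at y ∈ {-2}. (4, -2): f_x = 7 ≠ 0.
Only singular point on the grid: (2, -3).
Classify: substitute x = 2 + u, y = -3 + v and expand: f = u**3 - u**2*v - u*v**2 + 2*v**3 + v**2.
No constant or linear terms (consistent with a singular point). Quadratic part: v**2. Cubic part: u**3 - u**2*v - u*v**2 + 2*v**3.
The quadratic part v**2 is a perfect square, so there is a single (double) tangent line v = 0, i.e. y = -3. Restricting the cubic part to that line (v = 0) leaves u**3 ≠ 0, so f is not divisible by v and the branch is v² ≈ -u**3 to lowest order — this is a cusp.
Classification: cusp.


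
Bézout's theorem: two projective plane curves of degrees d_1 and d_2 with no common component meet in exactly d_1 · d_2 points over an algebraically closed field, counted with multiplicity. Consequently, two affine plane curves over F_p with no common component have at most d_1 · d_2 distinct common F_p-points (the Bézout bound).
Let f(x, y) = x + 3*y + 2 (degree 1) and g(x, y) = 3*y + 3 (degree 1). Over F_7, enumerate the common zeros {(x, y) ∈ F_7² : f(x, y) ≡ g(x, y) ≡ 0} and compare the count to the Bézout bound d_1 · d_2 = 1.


Common zeros: {(1, 6)}; count = 1; Bézout bound = 1.

deg(f) = 1, deg(g) = 1, so Bézout bound = 1.
Scan x ∈ F_7. For each x, list the y ∈ F_7 with f(x, y) ≡ 0 and those with g(x, y) ≡ 0 (mod 7); the common zeros in that column are the intersection.
  x = 0: f ≡ 0 at y ∈ {4}; g ≡ 0 at y ∈ {6}; common: ∅.
  x = 1: f ≡ 0 at y ∈ {6}; g ≡ 0 at y ∈ {6}; common: {6}.
  x = 2: f ≡ 0 at y ∈ {1}; g ≡ 0 at y ∈ {6}; common: ∅.
  x = 3: f ≡ 0 at y ∈ {3}; g ≡ 0 at y ∈ {6}; common: ∅.
  x = 4: f ≡ 0 at y ∈ {5}; g ≡ 0 at y ∈ {6}; common: ∅.
  x = 5: f ≡ 0 at y ∈ {0}; g ≡ 0 at y ∈ {6}; common: ∅.
  x = 6: f ≡ 0 at y ∈ {2}; g ≡ 0 at y ∈ {6}; common: ∅.
Collecting: common zeros = {(1, 6)}, so the count is 1.
Comparison with the Bézout bound: 1 ≤ 1 = deg(f)·deg(g), as expected for curves with no common component (the bound is attained).


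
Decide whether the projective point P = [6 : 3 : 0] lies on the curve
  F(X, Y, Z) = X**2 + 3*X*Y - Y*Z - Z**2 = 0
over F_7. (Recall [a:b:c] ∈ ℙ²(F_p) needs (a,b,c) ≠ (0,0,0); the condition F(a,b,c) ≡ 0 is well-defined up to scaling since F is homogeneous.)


F(6,3,0) ≡ 6 (mod 7); P is NOT on the curve.

Evaluate F(6, 3, 0) term-by-term (mod 7).
  X**2 ↦ 1·36·1·1 = 36
  3*X*Y ↦ 3·6·3·1 = 54
  -Y*Z ↦ -1·1·3·0 = 0
  -Z**2 ↦ -1·1·1·0 = 0
Sum: F(6, 3, 0) = (36) + (54) + (0) + (0) = 90.
Reducing mod 7: 90 ≡ 6 (mod 7).
Since F(a, b, c) ≡ 6 ≠ 0 (mod 7), P does NOT lie on the curve.


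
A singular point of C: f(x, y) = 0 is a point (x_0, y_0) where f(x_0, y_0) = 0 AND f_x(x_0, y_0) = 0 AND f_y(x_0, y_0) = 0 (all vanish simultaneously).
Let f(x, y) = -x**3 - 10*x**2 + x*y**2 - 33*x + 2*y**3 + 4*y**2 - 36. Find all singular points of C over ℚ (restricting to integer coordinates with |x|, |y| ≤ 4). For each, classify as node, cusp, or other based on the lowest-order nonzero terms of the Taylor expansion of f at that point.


Singular points: {(-3, 0)}; classification: node.

Compute partial derivatives:
  f_x = -3*x**2 - 20*x + y**2 - 33.
  f_y = 2*x*y + 6*y**2 + 8*y.
Scan x_0 ∈ {−4, ..., 4}. For each x_0, f_y(x_0, y) is a polynomial in y; find its integer roots y ∈ {−4, ..., 4}, then test f_x and f at those candidates.
  x = -4: f_y(-4, y) = 6*y**2; vanishes at y ∈ {0}. (-4, 0): f_x = -1 ≠ 0.
  x = -3: f_y(-3, y) = 6*y**2 + 2*y; vanishes at y ∈ {0}. (-3, 0): f_x = 0, f = 0 — SINGULAR.
  x = -2: f_y(-2, y) = 6*y**2 + 4*y; vanishes at y ∈ {0}. (-2, 0): f_x = -5 ≠ 0.
  x = -1: f_y(-1, y) = 6*y**2 + 6*y; vanishes at y ∈ {-1, 0}. (-1, -1): f_x = -15 ≠ 0; (-1, 0): f_x = -16 ≠ 0.
  x = 0: f_y(0, y) = 6*y**2 + 8*y; vanishes at y ∈ {0}. (0, 0): f_x = -33 ≠ 0.
  x = 1: f_y(1, y) = 6*y**2 + 10*y; vanishes at y ∈ {0}. (1, 0): f_x = -56 ≠ 0.
  x = 2: f_y(2, y) = 6*y**2 + 12*y; vanishes at y ∈ {-2, 0}. (2, -2): f_x = -81 ≠ 0; (2, 0): f_x = -85 ≠ 0.
  x = 3: f_y(3, y) = 6*y**2 + 14*y; vanishes at y ∈ {0}. (3, 0): f_x = -120 ≠ 0.
  x = 4: f_y(4, y) = 6*y**2 + 16*y; vanishes at y ∈ {0}. (4, 0): f_x = -161 ≠ 0.
Only singular point on the grid: (-3, 0).
Classify: substitute x = -3 + u, y = 0 + v and expand: f = -u**3 - u**2 + u*v**2 + 2*v**3 + v**2.
No constant or linear terms (consistent with a singular point). Quadratic part: -u**2 + v**2. Cubic part: -u**3 + u*v**2 + 2*v**3.
The quadratic part v**2 - u**2 = (v − u)(v + u) splits into two distinct linear factors, so there are two distinct tangent lines y − 0 = ±(x − -3) — this is a node (ordinary double point).
Classification: node.


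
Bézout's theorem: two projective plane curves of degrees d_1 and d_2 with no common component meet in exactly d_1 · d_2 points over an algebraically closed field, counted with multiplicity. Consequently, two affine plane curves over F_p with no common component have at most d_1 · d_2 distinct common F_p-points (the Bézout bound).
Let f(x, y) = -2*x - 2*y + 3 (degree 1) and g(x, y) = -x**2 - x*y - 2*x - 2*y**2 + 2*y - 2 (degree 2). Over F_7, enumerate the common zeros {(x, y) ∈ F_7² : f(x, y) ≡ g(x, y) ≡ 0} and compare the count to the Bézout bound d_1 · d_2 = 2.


Common zeros: {(0, 5), (2, 3)}; count = 2; Bézout bound = 2.

deg(f) = 1, deg(g) = 2, so Bézout bound = 2.
Scan x ∈ F_7. For each x, list the y ∈ F_7 with f(x, y) ≡ 0 and those with g(x, y) ≡ 0 (mod 7); the common zeros in that column are the intersection.
  x = 0: f ≡ 0 at y ∈ {5}; g ≡ 0 at y ∈ {3, 5}; common: {5}.
  x = 1: f ≡ 0 at y ∈ {4}; g ≡ 0 at y ∈ ∅; common: ∅.
  x = 2: f ≡ 0 at y ∈ {3}; g ≡ 0 at y ∈ {3, 4}; common: {3}.
  x = 3: f ≡ 0 at y ∈ {2}; g ≡ 0 at y ∈ ∅; common: ∅.
  x = 4: f ≡ 0 at y ∈ {1}; g ≡ 0 at y ∈ ∅; common: ∅.
  x = 5: f ≡ 0 at y ∈ {0}; g ≡ 0 at y ∈ {1}; common: ∅.
  x = 6: f ≡ 0 at y ∈ {6}; g ≡ 0 at y ∈ {1, 4}; common: ∅.
Collecting: common zeros = {(0, 5), (2, 3)}, so the count is 2.
Comparison with the Bézout bound: 2 ≤ 2 = deg(f)·deg(g), as expected for curves with no common component (the bound is attained).


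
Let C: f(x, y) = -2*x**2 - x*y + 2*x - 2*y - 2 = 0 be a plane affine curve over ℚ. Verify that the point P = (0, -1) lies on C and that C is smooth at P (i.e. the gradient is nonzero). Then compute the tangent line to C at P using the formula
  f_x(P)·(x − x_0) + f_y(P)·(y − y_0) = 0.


Tangent line at P: 3*x - 2*y - 2 = 0.

Step 1: f(0, -1) = 0, so P lies on C.
Step 2: partial derivatives
  f_x(x, y) = -4*x - y + 2, f_y(x, y) = -x - 2.
  f_x(P) = 3, f_y(P) = -2 (gradient nonzero, so P is smooth).
Step 3: tangent line at P: 3·(x − 0) + -2·(y − -1) = 0.
Expanding: 3*x - 2*y - 2 = 0.


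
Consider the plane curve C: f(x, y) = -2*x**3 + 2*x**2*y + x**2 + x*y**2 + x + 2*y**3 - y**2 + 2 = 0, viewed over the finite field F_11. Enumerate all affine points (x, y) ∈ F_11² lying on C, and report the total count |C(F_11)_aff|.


Affine F_11-points: {(1, 2), (2, 8), (3, 6), (4, 4), (5, 3), (6, 9), (8, 4), (9, 4)}; count = 8.

For each of the 121 pairs (x, y) ∈ F_11², evaluate f(x, y) mod 11. Record the zeros.
  x = 0: [0↦2, 1↦3, 2↦3, 3↦3, 4↦4, 5↦7, 6↦2, 7↦1, 8↦5, 9↦4, 10↦10]  zeros at y ∈ ∅
  x = 1: [0↦2, 1↦6, 2↦0, 3↦7, 4↦6, 5↦9, 6↦6, 7↦9, 8↦8, 9↦4, 10↦9]  zeros at y ∈ {2}
  x = 2: [0↦3, 1↦3, 2↦6, 3↦2, 4↦3, 5↦10, 6↦2, 7↦2, 8↦0, 9↦8, 10↦5]  zeros at y ∈ {8}
  x = 3: [0↦4, 1↦4, 2↦9, 3↦9, 4↦5, 5↦9, 6↦0, 7↦1, 8↦2, 9↦4, 10↦8]  zeros at y ∈ {6}
  x = 4: [0↦4, 1↦8, 2↦8, 3↦5, 4↦0, 5↦5, 6↦10, 7↦5, 8↦2, 9↦2, 10↦6]  zeros at y ∈ {4}
  x = 5: [0↦2, 1↦3, 2↦2, 3↦0, 4↦9, 5↦8, 6↦9, 7↦2, 8↦10, 9↦1, 10↦9]  zeros at y ∈ {3}
  x = 6: [0↦8, 1↦10, 2↦1, 3↦4, 4↦9, 5↦6, 6↦7, 7↦2, 8↦3, 9↦0, 10↦5]  zeros at y ∈ {9}
  x = 7: [0↦10, 1↦6, 2↦4, 3↦5, 4↦10, 5↦9, 6↦3, 7↦4, 8↦2, 9↦9, 10↦4]  zeros at y ∈ ∅
  x = 8: [0↦7, 1↦1, 2↦10, 3↦2, 4↦0, 5↦5, 6↦7, 7↦7, 8↦6, 9↦5, 10↦5]  zeros at y ∈ {4}
  x = 9: [0↦9, 1↦5, 2↦7, 3↦5, 4↦0, 5↦4, 6↦7, 7↦10, 8↦3, 9↦9, 10↦7]  zeros at y ∈ {4}
  x = 10: [0↦4, 1↦6, 2↦5, 3↦2, 4↦9, 5↦5, 6↦2, 7↦1, 8↦3, 9↦9, 10↦9]  zeros at y ∈ ∅
Collecting zeros: affine points = {(1, 2), (2, 8), (3, 6), (4, 4), (5, 3), (6, 9), (8, 4), (9, 4)}.
Total count |C(F_11)_aff| = 8.
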